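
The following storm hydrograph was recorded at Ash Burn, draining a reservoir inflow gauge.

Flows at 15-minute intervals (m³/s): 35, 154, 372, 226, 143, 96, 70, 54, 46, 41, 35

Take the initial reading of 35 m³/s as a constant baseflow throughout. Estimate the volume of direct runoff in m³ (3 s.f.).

V ≈ 7.98 × 10^5 m³

Direct-runoff ordinates (Q − Q_b): 0.0, 119.0, 337.0, 191.0, 108.0, 61.0, 35.0, 19.0, 11.0, 6.0, 0.0 m³/s.
ΣQ_DR = 887.0 m³/s.
With Δt = 0.25 h = 900 s, V = ΣQ_DR · Δt = 887.0 × 900 = 7.98 × 10^5 m³.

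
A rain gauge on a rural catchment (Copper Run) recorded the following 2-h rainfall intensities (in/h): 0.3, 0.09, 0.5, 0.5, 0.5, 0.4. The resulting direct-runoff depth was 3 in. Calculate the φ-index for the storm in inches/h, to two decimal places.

Only the 5 blocks with intensity above φ contribute runoff: 0.3, 0.5, 0.5, 0.5, 0.4 in/h.
Σ(I−φ)·Δt = d  ⇒  (0.3+0.5+0.5+0.5+0.4 − 5φ)·2 = 3
φ = (2.200 − 3/2) / 5 = 0.14 in/h.

φ ≈ 0.14 in/h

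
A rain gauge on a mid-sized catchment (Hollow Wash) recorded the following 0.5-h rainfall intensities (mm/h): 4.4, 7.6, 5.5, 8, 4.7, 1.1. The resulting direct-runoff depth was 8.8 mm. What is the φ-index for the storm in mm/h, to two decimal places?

Only the 5 blocks with intensity above φ contribute runoff: 4.4, 7.6, 5.5, 8, 4.7 mm/h.
Σ(I−φ)·Δt = d  ⇒  (4.4+7.6+5.5+8+4.7 − 5φ)·0.5 = 8.8
φ = (30.20 − 8.8/0.5) / 5 = 2.52 mm/h.

φ ≈ 2.52 mm/h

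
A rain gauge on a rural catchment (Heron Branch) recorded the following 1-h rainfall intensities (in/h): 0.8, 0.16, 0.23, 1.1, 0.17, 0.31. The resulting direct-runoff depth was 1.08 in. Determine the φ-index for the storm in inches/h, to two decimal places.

φ ≈ 0.41 in/h

Only the 2 blocks with intensity above φ contribute runoff: 0.8, 1.1 in/h.
Σ(I−φ)·Δt = d  ⇒  (0.8+1.1 − 2φ)·1 = 1.08
φ = (1.900 − 1.08/1) / 2 = 0.41 in/h.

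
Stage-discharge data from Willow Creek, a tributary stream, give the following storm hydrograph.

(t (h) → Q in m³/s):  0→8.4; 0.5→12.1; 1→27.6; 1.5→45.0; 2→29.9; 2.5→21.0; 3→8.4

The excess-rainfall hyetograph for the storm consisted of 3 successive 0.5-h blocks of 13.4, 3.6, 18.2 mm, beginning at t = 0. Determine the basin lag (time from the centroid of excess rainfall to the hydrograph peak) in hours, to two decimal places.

t_L ≈ 0.68 h

Centroid of excess rainfall: t_c = Σ P_i·t̄_i / ΣP_i = 0.8182 h (block centres at 0.25, 0.75, 1.25 h).
Hydrograph peak occurs at t = 1.5 h, so basin lag t_L = 1.5 − 0.8182 = 0.68 h.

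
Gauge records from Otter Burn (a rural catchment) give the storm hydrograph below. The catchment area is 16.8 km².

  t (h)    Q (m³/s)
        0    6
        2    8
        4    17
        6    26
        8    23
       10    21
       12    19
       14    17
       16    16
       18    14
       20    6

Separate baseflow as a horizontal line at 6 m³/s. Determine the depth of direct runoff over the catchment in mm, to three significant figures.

Direct runoff: 0.0, 2.0, 11.0, 20.0, 17.0, 15.0, 13.0, 11.0, 10.0, 8.0, 0.0 m³/s; ΣQ_DR = 107.0 m³/s.
V = ΣQ_DR · Δt = 107.0 × 7200 s = 7.704 × 10^5 m³.
Over A = 16.8 km², depth = V / A = 45.9 mm.

d ≈ 45.9 mm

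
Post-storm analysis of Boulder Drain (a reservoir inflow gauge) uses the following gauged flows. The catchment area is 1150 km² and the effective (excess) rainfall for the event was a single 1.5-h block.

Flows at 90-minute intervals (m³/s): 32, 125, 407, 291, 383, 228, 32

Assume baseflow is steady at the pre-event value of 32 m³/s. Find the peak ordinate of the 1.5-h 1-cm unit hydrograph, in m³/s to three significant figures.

Direct runoff: 0.0, 93.0, 375.0, 259.0, 351.0, 196.0, 0.0 m³/s; ΣQ_DR = 1274 m³/s, peak = 375.0 m³/s.
Runoff depth d = ΣQ_DR·Δt / A = 1274 × 5400 / (1150 km²) = 5.982 mm.
The 1-cm UH is the DRH scaled by (10 mm)/d, so U_p = 375.0 × 10/5.982 = 627 m³/s.

U_p ≈ 627 m³/s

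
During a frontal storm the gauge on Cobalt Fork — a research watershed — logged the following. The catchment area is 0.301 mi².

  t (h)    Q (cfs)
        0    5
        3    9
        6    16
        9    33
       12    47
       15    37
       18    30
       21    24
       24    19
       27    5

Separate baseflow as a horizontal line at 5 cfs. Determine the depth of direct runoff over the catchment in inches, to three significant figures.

Direct runoff: 0.0, 4.0, 11.0, 28.0, 42.0, 32.0, 25.0, 19.0, 14.0, 0.0 cfs; ΣQ_DR = 175.0 cfs.
V = ΣQ_DR · Δt = 175.0 × 10800 s = 1.890 × 10^6 ft³.
Over A = 0.301 mi², depth = V / A = 2.70 in.

d ≈ 2.70 in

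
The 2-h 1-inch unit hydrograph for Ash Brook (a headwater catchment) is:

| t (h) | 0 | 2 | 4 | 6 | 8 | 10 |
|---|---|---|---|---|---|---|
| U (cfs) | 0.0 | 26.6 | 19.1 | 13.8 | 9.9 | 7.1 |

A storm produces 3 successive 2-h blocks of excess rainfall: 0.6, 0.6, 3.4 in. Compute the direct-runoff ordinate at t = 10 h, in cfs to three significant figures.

By discrete convolution, Q_j = Σ (P_i / 1 in) · U_{j−i}.
At t = 10 h (j=5): Q = (0.6/1)·7.1 + (0.6/1)·9.9 + (3.4/1)·13.8 = 57.1 cfs.

Q ≈ 57.1 cfs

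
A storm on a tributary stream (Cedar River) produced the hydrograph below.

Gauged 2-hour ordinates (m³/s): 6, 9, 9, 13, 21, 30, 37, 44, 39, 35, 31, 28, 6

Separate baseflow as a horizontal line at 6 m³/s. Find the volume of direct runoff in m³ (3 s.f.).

V ≈ 1.66 × 10^6 m³

Direct-runoff ordinates (Q − Q_b): 0.0, 3.0, 3.0, 7.0, 15.0, 24.0, 31.0, 38.0, 33.0, 29.0, 25.0, 22.0, 0.0 m³/s.
ΣQ_DR = 230.0 m³/s.
With Δt = 2 h = 7200 s, V = ΣQ_DR · Δt = 230.0 × 7200 = 1.66 × 10^6 m³.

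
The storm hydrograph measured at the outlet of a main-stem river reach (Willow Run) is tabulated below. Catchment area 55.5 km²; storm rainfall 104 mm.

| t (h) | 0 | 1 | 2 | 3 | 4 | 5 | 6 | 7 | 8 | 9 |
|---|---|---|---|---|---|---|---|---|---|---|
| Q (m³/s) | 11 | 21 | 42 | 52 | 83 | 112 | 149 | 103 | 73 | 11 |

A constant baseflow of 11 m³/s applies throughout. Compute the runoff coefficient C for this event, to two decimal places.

ΣQ_DR = 547.0 m³/s; V = ΣQ_DR·Δt = 1.969 × 10^6 m³.
Runoff depth d = V / A = 35.48 mm.
C = d / P = 35.48 / 104 = 0.34.

C ≈ 0.34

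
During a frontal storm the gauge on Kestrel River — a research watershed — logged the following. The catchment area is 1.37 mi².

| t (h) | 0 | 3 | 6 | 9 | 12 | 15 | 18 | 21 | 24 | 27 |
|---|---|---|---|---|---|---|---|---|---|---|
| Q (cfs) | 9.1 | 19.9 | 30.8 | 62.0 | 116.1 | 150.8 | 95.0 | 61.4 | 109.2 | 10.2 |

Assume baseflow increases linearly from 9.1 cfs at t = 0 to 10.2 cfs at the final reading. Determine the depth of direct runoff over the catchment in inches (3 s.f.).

Direct runoff: 0.00, 10.68, 21.46, 52.53, 106.51, 141.09, 85.17, 51.44, 99.12, 0.00 cfs; ΣQ_DR = 568.0 cfs.
V = ΣQ_DR · Δt = 568.0 × 10800 s = 6.134 × 10^6 ft³.
Over A = 1.37 mi², depth = V / A = 1.93 in.

d ≈ 1.93 in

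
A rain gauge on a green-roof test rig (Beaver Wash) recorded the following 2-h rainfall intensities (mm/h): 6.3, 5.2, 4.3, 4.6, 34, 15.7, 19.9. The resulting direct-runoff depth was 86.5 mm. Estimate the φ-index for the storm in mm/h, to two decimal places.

Only the 3 blocks with intensity above φ contribute runoff: 34, 15.7, 19.9 mm/h.
Σ(I−φ)·Δt = d  ⇒  (34+15.7+19.9 − 3φ)·2 = 86.5
φ = (69.60 − 86.5/2) / 3 = 8.78 mm/h.

φ ≈ 8.78 mm/h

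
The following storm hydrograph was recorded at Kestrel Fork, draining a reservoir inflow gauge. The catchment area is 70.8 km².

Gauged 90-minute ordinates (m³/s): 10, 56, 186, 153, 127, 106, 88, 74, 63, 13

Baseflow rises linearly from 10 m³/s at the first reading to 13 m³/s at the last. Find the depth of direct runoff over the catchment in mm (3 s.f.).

d ≈ 58.0 mm

Direct runoff: 0.00, 45.67, 175.33, 142.00, 115.67, 94.33, 76.00, 61.67, 50.33, 0.00 m³/s; ΣQ_DR = 761.0 m³/s.
V = ΣQ_DR · Δt = 761.0 × 5400 s = 4.109 × 10^6 m³.
Over A = 70.8 km², depth = V / A = 58.0 mm.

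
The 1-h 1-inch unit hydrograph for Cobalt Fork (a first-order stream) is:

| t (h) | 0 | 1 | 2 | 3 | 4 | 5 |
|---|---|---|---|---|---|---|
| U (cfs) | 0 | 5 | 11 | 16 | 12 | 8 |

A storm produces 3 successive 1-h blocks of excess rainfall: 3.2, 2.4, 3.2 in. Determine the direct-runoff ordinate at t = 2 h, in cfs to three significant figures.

Q ≈ 47.2 cfs

By discrete convolution, Q_j = Σ (P_i / 1 in) · U_{j−i}.
At t = 2 h (j=2): Q = (3.2/1)·11 + (2.4/1)·5 + (3.2/1)·0 = 47.2 cfs.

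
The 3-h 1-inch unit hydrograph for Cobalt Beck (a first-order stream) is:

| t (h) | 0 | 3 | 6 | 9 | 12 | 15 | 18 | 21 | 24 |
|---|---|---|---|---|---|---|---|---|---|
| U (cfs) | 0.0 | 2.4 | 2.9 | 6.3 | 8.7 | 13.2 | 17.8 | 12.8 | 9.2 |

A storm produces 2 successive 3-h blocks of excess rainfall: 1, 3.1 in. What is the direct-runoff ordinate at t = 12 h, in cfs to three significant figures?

By discrete convolution, Q_j = Σ (P_i / 1 in) · U_{j−i}.
At t = 12 h (j=4): Q = (1/1)·8.7 + (3.1/1)·6.3 = 28.2 cfs.

Q ≈ 28.2 cfs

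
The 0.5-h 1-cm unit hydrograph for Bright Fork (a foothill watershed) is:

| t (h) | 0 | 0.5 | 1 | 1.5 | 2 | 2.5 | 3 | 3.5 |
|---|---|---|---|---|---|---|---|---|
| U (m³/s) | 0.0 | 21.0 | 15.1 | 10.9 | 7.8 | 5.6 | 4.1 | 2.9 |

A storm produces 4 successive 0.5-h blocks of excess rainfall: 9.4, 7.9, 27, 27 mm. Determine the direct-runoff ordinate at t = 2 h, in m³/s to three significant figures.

By discrete convolution, Q_j = Σ (P_i / 10 mm) · U_{j−i}.
At t = 2 h (j=4): Q = (9.4/10)·7.8 + (7.9/10)·10.9 + (27/10)·15.1 + (27/10)·21.0 = 113 m³/s.

Q ≈ 113 m³/s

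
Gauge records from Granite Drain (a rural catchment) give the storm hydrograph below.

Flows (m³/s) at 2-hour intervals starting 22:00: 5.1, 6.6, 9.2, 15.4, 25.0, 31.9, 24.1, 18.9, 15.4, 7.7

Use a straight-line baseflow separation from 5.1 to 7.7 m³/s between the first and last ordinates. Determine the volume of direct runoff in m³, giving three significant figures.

Direct-runoff ordinates (Q − Q_b): 0.00, 1.21, 3.52, 9.43, 18.74, 25.36, 17.27, 11.78, 7.99, 0.00 m³/s.
ΣQ_DR = 95.30 m³/s.
With Δt = 2 h = 7200 s, V = ΣQ_DR · Δt = 95.30 × 7200 = 6.86 × 10^5 m³.

V ≈ 6.86 × 10^5 m³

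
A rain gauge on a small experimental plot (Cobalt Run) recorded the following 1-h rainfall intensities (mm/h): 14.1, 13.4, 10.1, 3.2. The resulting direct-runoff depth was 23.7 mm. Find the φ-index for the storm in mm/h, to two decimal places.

φ ≈ 4.63 mm/h

Only the 3 blocks with intensity above φ contribute runoff: 14.1, 13.4, 10.1 mm/h.
Σ(I−φ)·Δt = d  ⇒  (14.1+13.4+10.1 − 3φ)·1 = 23.7
φ = (37.60 − 23.7/1) / 3 = 4.63 mm/h.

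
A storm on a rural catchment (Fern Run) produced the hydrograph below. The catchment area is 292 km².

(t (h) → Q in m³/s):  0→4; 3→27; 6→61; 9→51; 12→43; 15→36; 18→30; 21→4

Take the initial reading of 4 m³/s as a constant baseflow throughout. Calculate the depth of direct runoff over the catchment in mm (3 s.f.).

d ≈ 8.28 mm

Direct runoff: 0.0, 23.0, 57.0, 47.0, 39.0, 32.0, 26.0, 0.0 m³/s; ΣQ_DR = 224.0 m³/s.
V = ΣQ_DR · Δt = 224.0 × 10800 s = 2.419 × 10^6 m³.
Over A = 292 km², depth = V / A = 8.28 mm.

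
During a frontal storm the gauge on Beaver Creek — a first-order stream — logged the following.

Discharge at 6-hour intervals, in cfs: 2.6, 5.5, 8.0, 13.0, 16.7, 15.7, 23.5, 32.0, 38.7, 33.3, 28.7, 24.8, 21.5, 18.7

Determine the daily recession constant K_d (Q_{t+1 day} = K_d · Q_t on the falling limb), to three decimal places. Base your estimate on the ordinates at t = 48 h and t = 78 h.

K_d ≈ 0.559

Between t = 48 h and t = 78 h the flow falls from 38.7 to 18.7 cfs over 5×6 h = 30 h.
Per-interval ratio K = (18.7/38.7)^(1/5) = 0.8646; K_d = K^(24/6) = 0.559.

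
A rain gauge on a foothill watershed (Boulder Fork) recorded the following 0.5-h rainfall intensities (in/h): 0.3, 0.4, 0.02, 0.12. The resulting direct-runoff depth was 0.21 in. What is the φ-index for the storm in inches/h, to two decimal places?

φ ≈ 0.14 in/h

Only the 2 blocks with intensity above φ contribute runoff: 0.3, 0.4 in/h.
Σ(I−φ)·Δt = d  ⇒  (0.3+0.4 − 2φ)·0.5 = 0.21
φ = (0.7000 − 0.21/0.5) / 2 = 0.14 in/h.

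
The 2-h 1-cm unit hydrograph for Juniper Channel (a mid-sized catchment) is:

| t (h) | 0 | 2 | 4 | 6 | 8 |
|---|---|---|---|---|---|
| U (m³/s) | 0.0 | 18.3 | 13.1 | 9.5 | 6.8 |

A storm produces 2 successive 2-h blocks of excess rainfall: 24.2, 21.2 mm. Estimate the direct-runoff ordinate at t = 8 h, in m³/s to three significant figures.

Q ≈ 36.6 m³/s

By discrete convolution, Q_j = Σ (P_i / 10 mm) · U_{j−i}.
At t = 8 h (j=4): Q = (24.2/10)·6.8 + (21.2/10)·9.5 = 36.6 m³/s.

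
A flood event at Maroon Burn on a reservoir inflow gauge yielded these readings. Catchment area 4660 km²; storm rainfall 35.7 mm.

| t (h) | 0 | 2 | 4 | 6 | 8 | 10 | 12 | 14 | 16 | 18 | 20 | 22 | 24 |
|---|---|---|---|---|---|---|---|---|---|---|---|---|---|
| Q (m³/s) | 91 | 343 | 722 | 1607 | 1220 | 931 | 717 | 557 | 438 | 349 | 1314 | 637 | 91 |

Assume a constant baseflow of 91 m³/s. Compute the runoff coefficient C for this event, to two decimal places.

ΣQ_DR = 7834 m³/s; V = ΣQ_DR·Δt = 5.640 × 10^7 m³.
Runoff depth d = V / A = 12.10 mm.
C = d / P = 12.10 / 35.7 = 0.34.

C ≈ 0.34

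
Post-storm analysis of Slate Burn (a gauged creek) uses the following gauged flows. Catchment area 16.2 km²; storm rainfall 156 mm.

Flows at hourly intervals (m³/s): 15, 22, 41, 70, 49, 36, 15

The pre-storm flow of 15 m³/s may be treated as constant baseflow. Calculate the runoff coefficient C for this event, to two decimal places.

ΣQ_DR = 143.0 m³/s; V = ΣQ_DR·Δt = 5.148 × 10^5 m³.
Runoff depth d = V / A = 31.78 mm.
C = d / P = 31.78 / 156 = 0.20.

C ≈ 0.20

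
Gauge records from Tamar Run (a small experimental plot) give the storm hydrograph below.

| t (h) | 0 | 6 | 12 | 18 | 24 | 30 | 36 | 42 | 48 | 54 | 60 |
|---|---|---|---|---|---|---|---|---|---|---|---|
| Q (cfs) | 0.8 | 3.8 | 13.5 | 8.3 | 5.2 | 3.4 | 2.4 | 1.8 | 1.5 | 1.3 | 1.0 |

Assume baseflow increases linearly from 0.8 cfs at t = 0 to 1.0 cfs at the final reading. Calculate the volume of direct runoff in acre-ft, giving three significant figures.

Direct-runoff ordinates (Q − Q_b): 0.00, 2.98, 12.66, 7.44, 4.32, 2.50, 1.48, 0.86, 0.54, 0.32, 0.00 cfs.
ΣQ_DR = 33.10 cfs.
With Δt = 6 h = 21600 s, V = ΣQ_DR · Δt = 33.10 × 21600 = 7.15 × 10^5 ft³ = 16.4 acre-ft.

V ≈ 16.4 acre-ft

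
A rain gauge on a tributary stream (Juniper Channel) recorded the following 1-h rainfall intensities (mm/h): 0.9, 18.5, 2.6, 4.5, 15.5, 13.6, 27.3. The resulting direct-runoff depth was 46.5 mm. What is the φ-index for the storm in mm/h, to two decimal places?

φ ≈ 7.10 mm/h

Only the 4 blocks with intensity above φ contribute runoff: 18.5, 15.5, 13.6, 27.3 mm/h.
Σ(I−φ)·Δt = d  ⇒  (18.5+15.5+13.6+27.3 − 4φ)·1 = 46.5
φ = (74.90 − 46.5/1) / 4 = 7.10 mm/h.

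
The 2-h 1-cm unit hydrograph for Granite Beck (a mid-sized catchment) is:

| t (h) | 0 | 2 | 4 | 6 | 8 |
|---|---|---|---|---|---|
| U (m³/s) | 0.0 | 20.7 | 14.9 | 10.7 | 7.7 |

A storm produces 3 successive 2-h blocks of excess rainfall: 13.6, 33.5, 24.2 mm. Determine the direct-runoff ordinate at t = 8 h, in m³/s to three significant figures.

By discrete convolution, Q_j = Σ (P_i / 10 mm) · U_{j−i}.
At t = 8 h (j=4): Q = (13.6/10)·7.7 + (33.5/10)·10.7 + (24.2/10)·14.9 = 82.4 m³/s.

Q ≈ 82.4 m³/s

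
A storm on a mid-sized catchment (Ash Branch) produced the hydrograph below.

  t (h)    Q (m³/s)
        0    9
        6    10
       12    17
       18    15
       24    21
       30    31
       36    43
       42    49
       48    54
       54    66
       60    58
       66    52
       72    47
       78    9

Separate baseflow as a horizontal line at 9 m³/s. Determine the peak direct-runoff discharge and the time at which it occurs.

Subtracting baseflow gives direct-runoff ordinates: 0.0, 1.0, 8.0, 6.0, 12.0, 22.0, 34.0, 40.0, 45.0, 57.0, 49.0, 43.0, 38.0, 0.0 m³/s.
The maximum is 57.0 m³/s, occurring at the reading for t = 54 h.

Q_p = 57.0 m³/s at t = 54 h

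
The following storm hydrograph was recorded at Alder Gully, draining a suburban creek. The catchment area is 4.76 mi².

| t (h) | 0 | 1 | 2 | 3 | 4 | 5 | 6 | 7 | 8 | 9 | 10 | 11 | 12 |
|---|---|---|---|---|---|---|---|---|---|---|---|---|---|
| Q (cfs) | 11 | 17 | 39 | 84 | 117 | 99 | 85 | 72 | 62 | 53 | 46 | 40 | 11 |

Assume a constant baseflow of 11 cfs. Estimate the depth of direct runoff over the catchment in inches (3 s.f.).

Direct runoff: 0.0, 6.0, 28.0, 73.0, 106.0, 88.0, 74.0, 61.0, 51.0, 42.0, 35.0, 29.0, 0.0 cfs; ΣQ_DR = 593.0 cfs.
V = ΣQ_DR · Δt = 593.0 × 3600 s = 2.135 × 10^6 ft³.
Over A = 4.76 mi², depth = V / A = 0.193 in.

d ≈ 0.193 in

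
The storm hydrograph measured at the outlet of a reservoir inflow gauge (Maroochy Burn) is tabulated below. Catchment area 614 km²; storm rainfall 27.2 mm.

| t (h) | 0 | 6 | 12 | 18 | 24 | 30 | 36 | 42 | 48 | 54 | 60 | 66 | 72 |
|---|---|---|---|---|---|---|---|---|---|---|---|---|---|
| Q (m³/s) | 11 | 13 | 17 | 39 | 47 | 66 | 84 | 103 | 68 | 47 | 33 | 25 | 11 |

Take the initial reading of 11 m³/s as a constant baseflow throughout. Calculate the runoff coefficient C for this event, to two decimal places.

ΣQ_DR = 421.0 m³/s; V = ΣQ_DR·Δt = 9.094 × 10^6 m³.
Runoff depth d = V / A = 14.81 mm.
C = d / P = 14.81 / 27.2 = 0.54.

C ≈ 0.54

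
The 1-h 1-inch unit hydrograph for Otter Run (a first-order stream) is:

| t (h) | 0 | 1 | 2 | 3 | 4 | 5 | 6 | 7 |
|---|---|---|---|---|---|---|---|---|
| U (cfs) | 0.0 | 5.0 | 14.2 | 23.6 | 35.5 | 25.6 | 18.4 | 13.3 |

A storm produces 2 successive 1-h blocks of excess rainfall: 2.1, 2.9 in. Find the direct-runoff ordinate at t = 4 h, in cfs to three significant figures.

Q ≈ 143 cfs

By discrete convolution, Q_j = Σ (P_i / 1 in) · U_{j−i}.
At t = 4 h (j=4): Q = (2.1/1)·35.5 + (2.9/1)·23.6 = 143 cfs.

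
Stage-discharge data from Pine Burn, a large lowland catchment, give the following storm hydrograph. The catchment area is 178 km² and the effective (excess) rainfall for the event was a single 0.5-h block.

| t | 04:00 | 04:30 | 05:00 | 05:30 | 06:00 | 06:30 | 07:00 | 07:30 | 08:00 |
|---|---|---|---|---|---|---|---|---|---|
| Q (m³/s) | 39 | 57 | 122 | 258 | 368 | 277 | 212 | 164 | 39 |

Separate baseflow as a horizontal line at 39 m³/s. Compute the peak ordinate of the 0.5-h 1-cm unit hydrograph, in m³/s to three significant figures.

U_p ≈ 275 m³/s

Direct runoff: 0.0, 18.0, 83.0, 219.0, 329.0, 238.0, 173.0, 125.0, 0.0 m³/s; ΣQ_DR = 1185 m³/s, peak = 329.0 m³/s.
Runoff depth d = ΣQ_DR·Δt / A = 1185 × 1800 / (178 km²) = 11.98 mm.
The 1-cm UH is the DRH scaled by (10 mm)/d, so U_p = 329.0 × 10/11.98 = 275 m³/s.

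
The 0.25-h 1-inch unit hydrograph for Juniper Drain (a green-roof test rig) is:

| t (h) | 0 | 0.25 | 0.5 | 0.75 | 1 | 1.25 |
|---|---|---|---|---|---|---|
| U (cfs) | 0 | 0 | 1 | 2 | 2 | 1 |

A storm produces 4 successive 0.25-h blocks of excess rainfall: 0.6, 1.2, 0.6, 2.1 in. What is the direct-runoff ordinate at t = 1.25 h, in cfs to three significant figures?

Q ≈ 6.30 cfs

By discrete convolution, Q_j = Σ (P_i / 1 in) · U_{j−i}.
At t = 1.25 h (j=5): Q = (0.6/1)·1 + (1.2/1)·2 + (0.6/1)·2 + (2.1/1)·1 = 6.30 cfs.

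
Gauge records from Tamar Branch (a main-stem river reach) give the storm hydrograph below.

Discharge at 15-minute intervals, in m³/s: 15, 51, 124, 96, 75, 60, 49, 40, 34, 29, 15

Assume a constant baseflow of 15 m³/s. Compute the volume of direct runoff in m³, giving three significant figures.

Direct-runoff ordinates (Q − Q_b): 0.0, 36.0, 109.0, 81.0, 60.0, 45.0, 34.0, 25.0, 19.0, 14.0, 0.0 m³/s.
ΣQ_DR = 423.0 m³/s.
With Δt = 0.25 h = 900 s, V = ΣQ_DR · Δt = 423.0 × 900 = 3.81 × 10^5 m³.

V ≈ 3.81 × 10^5 m³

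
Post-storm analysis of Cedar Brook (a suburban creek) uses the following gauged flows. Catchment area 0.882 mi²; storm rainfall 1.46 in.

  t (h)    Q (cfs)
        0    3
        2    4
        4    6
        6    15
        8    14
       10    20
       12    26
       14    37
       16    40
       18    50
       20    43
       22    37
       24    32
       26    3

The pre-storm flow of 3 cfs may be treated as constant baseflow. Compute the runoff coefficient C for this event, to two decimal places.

C ≈ 0.69

ΣQ_DR = 288.0 cfs; V = ΣQ_DR·Δt = 2.074 × 10^6 ft³.
Runoff depth d = V / A = 1.012 in.
C = d / P = 1.012 / 1.46 = 0.69.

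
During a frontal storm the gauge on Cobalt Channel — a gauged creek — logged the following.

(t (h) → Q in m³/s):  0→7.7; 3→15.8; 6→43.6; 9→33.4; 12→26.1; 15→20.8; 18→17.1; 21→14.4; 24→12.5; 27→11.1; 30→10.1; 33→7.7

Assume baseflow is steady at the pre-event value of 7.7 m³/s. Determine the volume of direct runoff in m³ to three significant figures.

V ≈ 1.38 × 10^6 m³

Direct-runoff ordinates (Q − Q_b): 0.0, 8.1, 35.9, 25.7, 18.4, 13.1, 9.4, 6.7, 4.8, 3.4, 2.4, 0.0 m³/s.
ΣQ_DR = 127.9 m³/s.
With Δt = 3 h = 10800 s, V = ΣQ_DR · Δt = 127.9 × 10800 = 1.38 × 10^6 m³.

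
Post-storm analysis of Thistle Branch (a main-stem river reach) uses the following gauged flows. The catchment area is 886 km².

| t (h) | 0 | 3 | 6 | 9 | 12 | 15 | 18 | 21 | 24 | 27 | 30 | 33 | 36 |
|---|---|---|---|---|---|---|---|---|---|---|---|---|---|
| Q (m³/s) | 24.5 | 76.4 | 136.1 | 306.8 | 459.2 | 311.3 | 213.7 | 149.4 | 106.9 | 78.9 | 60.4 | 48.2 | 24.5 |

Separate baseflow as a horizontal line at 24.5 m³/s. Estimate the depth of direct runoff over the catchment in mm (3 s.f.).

Direct runoff: 0.0, 51.9, 111.6, 282.3, 434.7, 286.8, 189.2, 124.9, 82.4, 54.4, 35.9, 23.7, 0.0 m³/s; ΣQ_DR = 1678 m³/s.
V = ΣQ_DR · Δt = 1678 × 10800 s = 1.812 × 10^7 m³.
Over A = 886 km², depth = V / A = 20.5 mm.

d ≈ 20.5 mm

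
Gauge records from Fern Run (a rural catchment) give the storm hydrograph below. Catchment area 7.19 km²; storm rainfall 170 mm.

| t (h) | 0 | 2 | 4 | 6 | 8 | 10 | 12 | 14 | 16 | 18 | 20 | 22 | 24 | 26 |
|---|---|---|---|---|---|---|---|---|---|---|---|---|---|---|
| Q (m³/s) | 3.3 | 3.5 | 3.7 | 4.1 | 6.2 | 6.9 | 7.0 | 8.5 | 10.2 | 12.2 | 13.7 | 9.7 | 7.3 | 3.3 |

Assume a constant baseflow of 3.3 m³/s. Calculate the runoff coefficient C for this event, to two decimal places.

C ≈ 0.31

ΣQ_DR = 53.40 m³/s; V = ΣQ_DR·Δt = 3.845 × 10^5 m³.
Runoff depth d = V / A = 53.47 mm.
C = d / P = 53.47 / 170 = 0.31.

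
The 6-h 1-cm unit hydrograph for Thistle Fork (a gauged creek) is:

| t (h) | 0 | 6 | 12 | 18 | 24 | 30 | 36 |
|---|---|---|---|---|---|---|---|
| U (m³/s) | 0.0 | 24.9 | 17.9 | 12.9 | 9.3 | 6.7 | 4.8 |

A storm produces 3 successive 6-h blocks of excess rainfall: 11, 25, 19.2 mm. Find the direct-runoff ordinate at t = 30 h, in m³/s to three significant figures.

By discrete convolution, Q_j = Σ (P_i / 10 mm) · U_{j−i}.
At t = 30 h (j=5): Q = (11/10)·6.7 + (25/10)·9.3 + (19.2/10)·12.9 = 55.4 m³/s.

Q ≈ 55.4 m³/s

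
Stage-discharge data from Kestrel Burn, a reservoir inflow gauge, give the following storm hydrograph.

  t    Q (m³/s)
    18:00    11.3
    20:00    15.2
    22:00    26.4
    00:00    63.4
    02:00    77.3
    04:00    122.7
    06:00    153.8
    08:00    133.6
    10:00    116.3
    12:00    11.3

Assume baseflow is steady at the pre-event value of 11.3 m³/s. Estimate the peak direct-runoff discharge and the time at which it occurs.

Subtracting baseflow gives direct-runoff ordinates: 0.0, 3.9, 15.1, 52.1, 66.0, 111.4, 142.5, 122.3, 105.0, 0.0 m³/s.
The maximum is 142.5 m³/s, occurring at the reading for t = 06:00.

Q_p = 142.5 m³/s at t = 06:00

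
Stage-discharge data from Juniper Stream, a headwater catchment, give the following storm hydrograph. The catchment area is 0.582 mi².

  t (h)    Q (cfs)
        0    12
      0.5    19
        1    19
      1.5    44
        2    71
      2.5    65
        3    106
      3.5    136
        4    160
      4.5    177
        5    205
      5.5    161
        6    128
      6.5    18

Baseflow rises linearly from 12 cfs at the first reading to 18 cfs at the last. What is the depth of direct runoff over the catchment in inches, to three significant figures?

d ≈ 1.48 in

Direct runoff: 0.00, 6.54, 6.08, 30.62, 57.15, 50.69, 91.23, 120.77, 144.31, 160.85, 188.38, 143.92, 110.46, 0.00 cfs; ΣQ_DR = 1111 cfs.
V = ΣQ_DR · Δt = 1111 × 1800 s = 2.000 × 10^6 ft³.
Over A = 0.582 mi², depth = V / A = 1.48 in.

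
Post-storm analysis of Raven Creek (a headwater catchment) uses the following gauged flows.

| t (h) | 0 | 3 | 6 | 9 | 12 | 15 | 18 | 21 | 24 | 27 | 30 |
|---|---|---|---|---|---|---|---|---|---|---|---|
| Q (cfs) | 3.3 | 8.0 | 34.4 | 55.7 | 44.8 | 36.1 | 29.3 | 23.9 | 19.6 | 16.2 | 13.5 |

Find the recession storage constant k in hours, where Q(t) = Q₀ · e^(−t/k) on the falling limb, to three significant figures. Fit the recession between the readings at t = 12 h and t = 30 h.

On the falling limb, Q drops from 44.8 to 13.5 cfs between t = 12 h and t = 30 h (Δt = 18 h).
k = −Δt / ln(Q₂/Q₁) = −18 / ln(13.5/44.8) = 15.0 h.

k ≈ 15.0 h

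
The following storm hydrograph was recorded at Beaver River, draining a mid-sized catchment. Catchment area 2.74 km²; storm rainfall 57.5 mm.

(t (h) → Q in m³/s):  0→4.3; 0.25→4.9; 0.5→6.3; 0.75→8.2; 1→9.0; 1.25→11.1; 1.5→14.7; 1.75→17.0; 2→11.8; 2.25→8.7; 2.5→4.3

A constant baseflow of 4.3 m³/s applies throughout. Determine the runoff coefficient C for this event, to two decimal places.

C ≈ 0.30

ΣQ_DR = 53.00 m³/s; V = ΣQ_DR·Δt = 47700 m³.
Runoff depth d = V / A = 17.41 mm.
C = d / P = 17.41 / 57.5 = 0.30.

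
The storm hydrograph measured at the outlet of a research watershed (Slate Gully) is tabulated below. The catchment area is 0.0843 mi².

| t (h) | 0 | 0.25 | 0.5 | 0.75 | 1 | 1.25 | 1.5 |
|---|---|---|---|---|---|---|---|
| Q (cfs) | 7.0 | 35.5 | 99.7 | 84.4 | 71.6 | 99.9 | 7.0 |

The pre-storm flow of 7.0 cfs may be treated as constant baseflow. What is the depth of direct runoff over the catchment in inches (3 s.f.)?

Direct runoff: 0.0, 28.5, 92.7, 77.4, 64.6, 92.9, 0.0 cfs; ΣQ_DR = 356.1 cfs.
V = ΣQ_DR · Δt = 356.1 × 900 s = 3.205 × 10^5 ft³.
Over A = 0.0843 mi², depth = V / A = 1.64 in.

d ≈ 1.64 in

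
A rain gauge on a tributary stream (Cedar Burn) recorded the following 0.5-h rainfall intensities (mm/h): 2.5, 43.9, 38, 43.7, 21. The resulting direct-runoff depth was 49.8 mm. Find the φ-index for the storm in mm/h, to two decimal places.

Only the 4 blocks with intensity above φ contribute runoff: 43.9, 38, 43.7, 21 mm/h.
Σ(I−φ)·Δt = d  ⇒  (43.9+38+43.7+21 − 4φ)·0.5 = 49.8
φ = (146.6 − 49.8/0.5) / 4 = 11.75 mm/h.

φ ≈ 11.75 mm/h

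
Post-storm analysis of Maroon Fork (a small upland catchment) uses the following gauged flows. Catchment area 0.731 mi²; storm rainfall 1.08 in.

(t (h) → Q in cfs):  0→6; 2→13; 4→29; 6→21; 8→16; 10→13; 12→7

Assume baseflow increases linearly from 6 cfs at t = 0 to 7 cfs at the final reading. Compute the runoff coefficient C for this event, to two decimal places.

C ≈ 0.23

ΣQ_DR = 59.50 cfs; V = ΣQ_DR·Δt = 4.284 × 10^5 ft³.
Runoff depth d = V / A = 0.2523 in.
C = d / P = 0.2523 / 1.08 = 0.23.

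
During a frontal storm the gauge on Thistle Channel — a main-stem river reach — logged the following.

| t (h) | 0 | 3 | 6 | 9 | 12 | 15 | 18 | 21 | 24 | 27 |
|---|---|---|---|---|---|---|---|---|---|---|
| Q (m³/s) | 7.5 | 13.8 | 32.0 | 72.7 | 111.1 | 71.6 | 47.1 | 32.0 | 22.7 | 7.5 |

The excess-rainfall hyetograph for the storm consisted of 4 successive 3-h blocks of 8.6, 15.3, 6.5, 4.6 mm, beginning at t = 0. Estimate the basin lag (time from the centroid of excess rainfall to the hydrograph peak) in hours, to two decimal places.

Centroid of excess rainfall: t_c = Σ P_i·t̄_i / ΣP_i = 5.1086 h (block centres at 1.5, 4.5, 7.5, 10.5 h).
Hydrograph peak occurs at t = 12 h, so basin lag t_L = 12 − 5.1086 = 6.89 h.

t_L ≈ 6.89 h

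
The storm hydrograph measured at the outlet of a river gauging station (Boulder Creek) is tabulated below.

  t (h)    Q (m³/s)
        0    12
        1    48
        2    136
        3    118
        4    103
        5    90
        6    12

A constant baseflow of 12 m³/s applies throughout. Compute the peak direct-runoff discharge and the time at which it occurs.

Subtracting baseflow gives direct-runoff ordinates: 0.0, 36.0, 124.0, 106.0, 91.0, 78.0, 0.0 m³/s.
The maximum is 124.0 m³/s, occurring at the reading for t = 2 h.

Q_p = 124.0 m³/s at t = 2 h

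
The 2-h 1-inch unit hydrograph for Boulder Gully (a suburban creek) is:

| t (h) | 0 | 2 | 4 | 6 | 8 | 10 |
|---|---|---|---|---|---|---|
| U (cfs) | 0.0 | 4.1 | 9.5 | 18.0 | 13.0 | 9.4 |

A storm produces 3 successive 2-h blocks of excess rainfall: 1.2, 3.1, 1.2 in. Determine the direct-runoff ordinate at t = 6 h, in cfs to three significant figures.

Q ≈ 56.0 cfs

By discrete convolution, Q_j = Σ (P_i / 1 in) · U_{j−i}.
At t = 6 h (j=3): Q = (1.2/1)·18.0 + (3.1/1)·9.5 + (1.2/1)·4.1 = 56.0 cfs.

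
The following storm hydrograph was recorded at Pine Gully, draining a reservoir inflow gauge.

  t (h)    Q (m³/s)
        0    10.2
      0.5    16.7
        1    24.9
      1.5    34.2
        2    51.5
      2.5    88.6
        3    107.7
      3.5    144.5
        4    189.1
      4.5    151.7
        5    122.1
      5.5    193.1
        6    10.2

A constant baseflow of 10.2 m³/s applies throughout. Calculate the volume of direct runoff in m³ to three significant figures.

V ≈ 1.82 × 10^6 m³

Direct-runoff ordinates (Q − Q_b): 0.0, 6.5, 14.7, 24.0, 41.3, 78.4, 97.5, 134.3, 178.9, 141.5, 111.9, 182.9, 0.0 m³/s.
ΣQ_DR = 1012 m³/s.
With Δt = 0.5 h = 1800 s, V = ΣQ_DR · Δt = 1012 × 1800 = 1.82 × 10^6 m³.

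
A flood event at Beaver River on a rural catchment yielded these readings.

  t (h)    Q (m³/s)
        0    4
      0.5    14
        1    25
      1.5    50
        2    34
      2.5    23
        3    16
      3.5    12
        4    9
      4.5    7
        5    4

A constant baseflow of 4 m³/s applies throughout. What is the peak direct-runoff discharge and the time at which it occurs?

Subtracting baseflow gives direct-runoff ordinates: 0.0, 10.0, 21.0, 46.0, 30.0, 19.0, 12.0, 8.0, 5.0, 3.0, 0.0 m³/s.
The maximum is 46.0 m³/s, occurring at the reading for t = 1.5 h.

Q_p = 46.0 m³/s at t = 1.5 h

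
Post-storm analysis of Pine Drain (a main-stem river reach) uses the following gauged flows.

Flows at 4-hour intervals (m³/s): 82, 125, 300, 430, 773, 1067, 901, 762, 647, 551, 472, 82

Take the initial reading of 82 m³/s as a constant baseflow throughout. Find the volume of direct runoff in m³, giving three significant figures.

Direct-runoff ordinates (Q − Q_b): 0.0, 43.0, 218.0, 348.0, 691.0, 985.0, 819.0, 680.0, 565.0, 469.0, 390.0, 0.0 m³/s.
ΣQ_DR = 5208 m³/s.
With Δt = 4 h = 14400 s, V = ΣQ_DR · Δt = 5208 × 14400 = 7.50 × 10^7 m³.

V ≈ 7.50 × 10^7 m³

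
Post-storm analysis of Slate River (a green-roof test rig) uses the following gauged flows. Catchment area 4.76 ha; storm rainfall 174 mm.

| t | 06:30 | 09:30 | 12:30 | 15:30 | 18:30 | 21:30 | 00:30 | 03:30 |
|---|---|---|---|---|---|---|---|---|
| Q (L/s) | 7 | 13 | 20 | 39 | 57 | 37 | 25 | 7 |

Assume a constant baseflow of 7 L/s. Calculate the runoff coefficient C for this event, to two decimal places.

C ≈ 0.19

ΣQ_DR = 149.0 L/s; V = ΣQ_DR·Δt = 1.609 × 10^6 L.
Runoff depth d = V / A = 33.81 mm.
C = d / P = 33.81 / 174 = 0.19.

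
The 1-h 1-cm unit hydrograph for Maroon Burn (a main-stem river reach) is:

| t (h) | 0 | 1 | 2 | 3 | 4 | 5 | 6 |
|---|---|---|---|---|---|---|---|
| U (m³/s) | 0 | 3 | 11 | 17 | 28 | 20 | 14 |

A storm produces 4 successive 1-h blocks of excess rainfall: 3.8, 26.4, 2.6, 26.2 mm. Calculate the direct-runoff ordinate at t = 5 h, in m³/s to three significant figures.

By discrete convolution, Q_j = Σ (P_i / 10 mm) · U_{j−i}.
At t = 5 h (j=5): Q = (3.8/10)·20 + (26.4/10)·28 + (2.6/10)·17 + (26.2/10)·11 = 115 m³/s.

Q ≈ 115 m³/s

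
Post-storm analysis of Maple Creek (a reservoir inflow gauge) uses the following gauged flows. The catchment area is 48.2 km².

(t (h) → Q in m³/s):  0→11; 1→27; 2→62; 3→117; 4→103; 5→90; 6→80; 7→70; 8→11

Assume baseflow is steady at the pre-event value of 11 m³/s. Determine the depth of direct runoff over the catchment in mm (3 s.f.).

Direct runoff: 0.0, 16.0, 51.0, 106.0, 92.0, 79.0, 69.0, 59.0, 0.0 m³/s; ΣQ_DR = 472.0 m³/s.
V = ΣQ_DR · Δt = 472.0 × 3600 s = 1.699 × 10^6 m³.
Over A = 48.2 km², depth = V / A = 35.3 mm.

d ≈ 35.3 mm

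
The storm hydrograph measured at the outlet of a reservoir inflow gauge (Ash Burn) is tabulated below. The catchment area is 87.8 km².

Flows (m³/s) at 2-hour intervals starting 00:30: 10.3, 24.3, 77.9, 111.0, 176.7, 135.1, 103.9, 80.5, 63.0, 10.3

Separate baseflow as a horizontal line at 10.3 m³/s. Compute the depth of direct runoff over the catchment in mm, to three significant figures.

Direct runoff: 0.0, 14.0, 67.6, 100.7, 166.4, 124.8, 93.6, 70.2, 52.7, 0.0 m³/s; ΣQ_DR = 690.0 m³/s.
V = ΣQ_DR · Δt = 690.0 × 7200 s = 4.968 × 10^6 m³.
Over A = 87.8 km², depth = V / A = 56.6 mm.

d ≈ 56.6 mm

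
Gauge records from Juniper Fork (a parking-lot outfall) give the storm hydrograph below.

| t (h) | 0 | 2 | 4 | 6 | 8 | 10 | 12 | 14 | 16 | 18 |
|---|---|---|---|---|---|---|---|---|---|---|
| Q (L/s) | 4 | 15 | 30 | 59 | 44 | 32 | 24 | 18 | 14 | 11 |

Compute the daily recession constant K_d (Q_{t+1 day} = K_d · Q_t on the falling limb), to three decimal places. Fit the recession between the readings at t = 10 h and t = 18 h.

Between t = 10 h and t = 18 h the flow falls from 32 to 11 L/s over 4×2 h = 8 h.
Per-interval ratio K = (11/32)^(1/4) = 0.7657; K_d = K^(24/2) = 0.041.

K_d ≈ 0.041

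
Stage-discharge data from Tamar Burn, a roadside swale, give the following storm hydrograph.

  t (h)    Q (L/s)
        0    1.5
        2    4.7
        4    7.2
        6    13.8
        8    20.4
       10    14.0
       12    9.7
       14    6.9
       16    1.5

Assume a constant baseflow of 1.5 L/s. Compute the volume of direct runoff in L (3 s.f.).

V ≈ 4.77 × 10^5 L

Direct-runoff ordinates (Q − Q_b): 0.0, 3.2, 5.7, 12.3, 18.9, 12.5, 8.2, 5.4, 0.0 L/s.
ΣQ_DR = 66.20 L/s.
With Δt = 2 h = 7200 s, V = ΣQ_DR · Δt = 66.20 × 7200 = 4.77 × 10^5 L.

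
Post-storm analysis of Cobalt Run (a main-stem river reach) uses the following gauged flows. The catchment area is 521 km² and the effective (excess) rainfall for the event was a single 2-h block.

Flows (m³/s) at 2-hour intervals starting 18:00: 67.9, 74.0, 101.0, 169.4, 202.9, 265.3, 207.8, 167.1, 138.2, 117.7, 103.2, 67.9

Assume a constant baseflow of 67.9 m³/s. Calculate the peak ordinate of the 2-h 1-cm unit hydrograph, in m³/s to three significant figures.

Direct runoff: 0.0, 6.1, 33.1, 101.5, 135.0, 197.4, 139.9, 99.2, 70.3, 49.8, 35.3, 0.0 m³/s; ΣQ_DR = 867.6 m³/s, peak = 197.4 m³/s.
Runoff depth d = ΣQ_DR·Δt / A = 867.6 × 7200 / (521 km²) = 11.99 mm.
The 1-cm UH is the DRH scaled by (10 mm)/d, so U_p = 197.4 × 10/11.99 = 165 m³/s.

U_p ≈ 165 m³/s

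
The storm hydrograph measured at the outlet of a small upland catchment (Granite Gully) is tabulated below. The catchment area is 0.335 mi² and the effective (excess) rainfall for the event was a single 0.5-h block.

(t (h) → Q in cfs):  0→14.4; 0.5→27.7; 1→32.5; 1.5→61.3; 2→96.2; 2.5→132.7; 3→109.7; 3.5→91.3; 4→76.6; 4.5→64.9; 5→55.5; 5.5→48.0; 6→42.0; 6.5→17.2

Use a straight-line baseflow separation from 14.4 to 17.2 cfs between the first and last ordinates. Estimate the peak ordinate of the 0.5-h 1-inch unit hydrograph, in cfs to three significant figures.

U_p ≈ 78.1 cfs

Direct runoff: 0.00, 13.08, 17.67, 46.25, 80.94, 117.22, 94.01, 75.39, 60.48, 48.56, 38.95, 31.23, 25.02, 0.00 cfs; ΣQ_DR = 648.8 cfs, peak = 117.22 cfs.
Runoff depth d = ΣQ_DR·Δt / A = 648.8 × 1800 / (0.335 mi²) = 1.501 in.
The 1-inch UH is the DRH scaled by (1 in)/d, so U_p = 117.22 × 1/1.501 = 78.1 cfs.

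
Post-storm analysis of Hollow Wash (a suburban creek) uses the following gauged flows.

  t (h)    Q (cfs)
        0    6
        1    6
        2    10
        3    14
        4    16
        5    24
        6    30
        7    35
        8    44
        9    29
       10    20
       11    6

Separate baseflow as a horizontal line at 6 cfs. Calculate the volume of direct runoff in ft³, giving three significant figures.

Direct-runoff ordinates (Q − Q_b): 0.0, 0.0, 4.0, 8.0, 10.0, 18.0, 24.0, 29.0, 38.0, 23.0, 14.0, 0.0 cfs.
ΣQ_DR = 168.0 cfs.
With Δt = 1 h = 3600 s, V = ΣQ_DR · Δt = 168.0 × 3600 = 6.05 × 10^5 ft³.

V ≈ 6.05 × 10^5 ft³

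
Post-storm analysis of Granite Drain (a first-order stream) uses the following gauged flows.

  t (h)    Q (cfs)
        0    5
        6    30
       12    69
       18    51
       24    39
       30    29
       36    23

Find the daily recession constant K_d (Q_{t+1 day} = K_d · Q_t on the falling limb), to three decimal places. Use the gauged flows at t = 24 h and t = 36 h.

K_d ≈ 0.348

Between t = 24 h and t = 36 h the flow falls from 39 to 23 cfs over 2×6 h = 12 h.
Per-interval ratio K = (23/39)^(1/2) = 0.7679; K_d = K^(24/6) = 0.348.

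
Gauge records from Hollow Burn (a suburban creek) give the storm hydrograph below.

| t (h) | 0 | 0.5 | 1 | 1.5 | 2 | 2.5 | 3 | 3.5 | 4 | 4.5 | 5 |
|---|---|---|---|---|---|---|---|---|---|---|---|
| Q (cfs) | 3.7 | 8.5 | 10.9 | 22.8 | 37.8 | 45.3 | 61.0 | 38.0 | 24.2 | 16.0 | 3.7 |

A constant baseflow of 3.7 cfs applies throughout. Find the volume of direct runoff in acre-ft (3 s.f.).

V ≈ 9.55 acre-ft

Direct-runoff ordinates (Q − Q_b): 0.0, 4.8, 7.2, 19.1, 34.1, 41.6, 57.3, 34.3, 20.5, 12.3, 0.0 cfs.
ΣQ_DR = 231.2 cfs.
With Δt = 0.5 h = 1800 s, V = ΣQ_DR · Δt = 231.2 × 1800 = 4.16 × 10^5 ft³ = 9.55 acre-ft.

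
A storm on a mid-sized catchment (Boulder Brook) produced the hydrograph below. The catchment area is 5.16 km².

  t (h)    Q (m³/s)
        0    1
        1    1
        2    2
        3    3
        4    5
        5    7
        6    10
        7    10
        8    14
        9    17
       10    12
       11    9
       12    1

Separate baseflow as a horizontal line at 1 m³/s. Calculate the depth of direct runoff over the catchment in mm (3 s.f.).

d ≈ 55.1 mm

Direct runoff: 0.0, 0.0, 1.0, 2.0, 4.0, 6.0, 9.0, 9.0, 13.0, 16.0, 11.0, 8.0, 0.0 m³/s; ΣQ_DR = 79.00 m³/s.
V = ΣQ_DR · Δt = 79.00 × 3600 s = 2.844 × 10^5 m³.
Over A = 5.16 km², depth = V / A = 55.1 mm.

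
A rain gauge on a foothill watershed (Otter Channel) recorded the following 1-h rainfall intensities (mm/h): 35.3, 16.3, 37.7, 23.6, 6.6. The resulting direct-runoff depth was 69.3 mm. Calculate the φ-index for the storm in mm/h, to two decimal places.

φ ≈ 10.90 mm/h

Only the 4 blocks with intensity above φ contribute runoff: 35.3, 16.3, 37.7, 23.6 mm/h.
Σ(I−φ)·Δt = d  ⇒  (35.3+16.3+37.7+23.6 − 4φ)·1 = 69.3
φ = (112.9 − 69.3/1) / 4 = 10.90 mm/h.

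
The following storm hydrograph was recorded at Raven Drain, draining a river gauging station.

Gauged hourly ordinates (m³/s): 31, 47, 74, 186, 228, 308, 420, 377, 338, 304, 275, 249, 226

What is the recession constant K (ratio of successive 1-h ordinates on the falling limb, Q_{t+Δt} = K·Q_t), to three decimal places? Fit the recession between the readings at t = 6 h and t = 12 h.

Using the recession-limb readings at t = 6 h and t = 12 h: Q falls from 420 to 226 m³/s over 6 intervals.
K = (Q₂/Q₁)^(1/6) = (226/420)^(1/6) = 0.902.

K ≈ 0.902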